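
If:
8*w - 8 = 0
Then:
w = 1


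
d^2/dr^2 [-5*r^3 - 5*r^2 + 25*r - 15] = -30*r - 10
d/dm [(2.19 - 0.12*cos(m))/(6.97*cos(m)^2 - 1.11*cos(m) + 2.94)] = (-0.8364*cos(m)^2 + 30.5286*cos(m) - 2.0781)*sin(m)/(48.5809*cos(m)^4 - 15.4734*cos(m)^3 + 42.2157*cos(m)^2 - 6.5268*cos(m) + 8.6436)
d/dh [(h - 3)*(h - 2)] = 2*h - 5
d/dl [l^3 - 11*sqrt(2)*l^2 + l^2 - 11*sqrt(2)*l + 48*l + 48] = 3*l^2 - 22*sqrt(2)*l + 2*l - 11*sqrt(2) + 48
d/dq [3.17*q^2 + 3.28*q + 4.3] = 6.34*q + 3.28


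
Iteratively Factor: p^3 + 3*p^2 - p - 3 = (p + 3)*(p^2 - 1) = (p + 1)*(p + 3)*(p - 1)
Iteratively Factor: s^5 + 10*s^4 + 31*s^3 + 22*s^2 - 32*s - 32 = (s + 2)*(s^4 + 8*s^3 + 15*s^2 - 8*s - 16) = (s + 1)*(s + 2)*(s^3 + 7*s^2 + 8*s - 16) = (s - 1)*(s + 1)*(s + 2)*(s^2 + 8*s + 16) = (s - 1)*(s + 1)*(s + 2)*(s + 4)*(s + 4)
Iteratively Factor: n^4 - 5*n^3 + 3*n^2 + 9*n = (n - 3)*(n^3 - 2*n^2 - 3*n) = (n - 3)^2*(n^2 + n) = (n - 3)^2*(n + 1)*(n)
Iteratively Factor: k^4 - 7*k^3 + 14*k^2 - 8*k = (k)*(k^3 - 7*k^2 + 14*k - 8) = k*(k - 1)*(k^2 - 6*k + 8) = k*(k - 2)*(k - 1)*(k - 4)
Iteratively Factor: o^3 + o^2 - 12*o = (o - 3)*(o^2 + 4*o) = o*(o - 3)*(o + 4)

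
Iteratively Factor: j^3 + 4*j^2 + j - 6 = (j + 3)*(j^2 + j - 2) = (j + 2)*(j + 3)*(j - 1)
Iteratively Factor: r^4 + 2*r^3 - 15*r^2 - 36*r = (r + 3)*(r^3 - r^2 - 12*r) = r*(r + 3)*(r^2 - r - 12) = r*(r - 4)*(r + 3)*(r + 3)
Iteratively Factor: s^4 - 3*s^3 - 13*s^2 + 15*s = (s - 5)*(s^3 + 2*s^2 - 3*s) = s*(s - 5)*(s^2 + 2*s - 3) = s*(s - 5)*(s + 3)*(s - 1)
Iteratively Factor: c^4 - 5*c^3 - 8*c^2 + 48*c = (c + 3)*(c^3 - 8*c^2 + 16*c) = (c - 4)*(c + 3)*(c^2 - 4*c) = c*(c - 4)*(c + 3)*(c - 4)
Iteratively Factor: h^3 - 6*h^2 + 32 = (h - 4)*(h^2 - 2*h - 8) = (h - 4)^2*(h + 2)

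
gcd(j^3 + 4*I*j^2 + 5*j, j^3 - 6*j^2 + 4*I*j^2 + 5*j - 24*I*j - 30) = j^2 + 4*I*j + 5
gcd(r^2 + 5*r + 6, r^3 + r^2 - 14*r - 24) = r^2 + 5*r + 6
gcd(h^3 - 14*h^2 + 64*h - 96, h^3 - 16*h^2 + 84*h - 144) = h^2 - 10*h + 24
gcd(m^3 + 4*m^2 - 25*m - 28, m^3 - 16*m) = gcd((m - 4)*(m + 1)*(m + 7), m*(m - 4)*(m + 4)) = m - 4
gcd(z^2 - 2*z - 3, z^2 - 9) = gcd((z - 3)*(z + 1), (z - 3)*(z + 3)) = z - 3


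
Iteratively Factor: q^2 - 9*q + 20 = (q - 5)*(q - 4)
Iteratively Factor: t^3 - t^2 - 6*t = (t)*(t^2 - t - 6) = t*(t - 3)*(t + 2)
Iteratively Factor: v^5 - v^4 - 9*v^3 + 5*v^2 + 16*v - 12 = (v - 1)*(v^4 - 9*v^2 - 4*v + 12) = (v - 3)*(v - 1)*(v^3 + 3*v^2 - 4) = (v - 3)*(v - 1)*(v + 2)*(v^2 + v - 2) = (v - 3)*(v - 1)^2*(v + 2)*(v + 2)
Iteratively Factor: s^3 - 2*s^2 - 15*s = (s + 3)*(s^2 - 5*s) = s*(s + 3)*(s - 5)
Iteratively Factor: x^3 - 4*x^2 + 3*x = (x - 1)*(x^2 - 3*x) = x*(x - 1)*(x - 3)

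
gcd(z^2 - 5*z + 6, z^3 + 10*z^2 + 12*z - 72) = z - 2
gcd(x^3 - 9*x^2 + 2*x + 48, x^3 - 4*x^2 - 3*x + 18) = x^2 - x - 6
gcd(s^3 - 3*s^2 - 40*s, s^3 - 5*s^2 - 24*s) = s^2 - 8*s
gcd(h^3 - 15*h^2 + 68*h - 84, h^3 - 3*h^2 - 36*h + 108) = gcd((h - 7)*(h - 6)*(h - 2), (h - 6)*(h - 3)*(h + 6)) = h - 6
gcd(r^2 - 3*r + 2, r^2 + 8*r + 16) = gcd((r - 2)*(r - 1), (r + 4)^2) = 1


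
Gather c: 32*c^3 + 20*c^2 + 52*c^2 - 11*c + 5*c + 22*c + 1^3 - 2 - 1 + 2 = 32*c^3 + 72*c^2 + 16*c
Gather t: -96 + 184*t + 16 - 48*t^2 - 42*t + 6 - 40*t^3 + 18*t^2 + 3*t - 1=-40*t^3 - 30*t^2 + 145*t - 75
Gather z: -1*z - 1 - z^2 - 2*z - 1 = -z^2 - 3*z - 2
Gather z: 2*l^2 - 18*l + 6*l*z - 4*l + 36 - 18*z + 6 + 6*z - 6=2*l^2 - 22*l + z*(6*l - 12) + 36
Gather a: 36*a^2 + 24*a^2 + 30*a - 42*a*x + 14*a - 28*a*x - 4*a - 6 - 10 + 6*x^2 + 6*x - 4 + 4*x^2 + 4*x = 60*a^2 + a*(40 - 70*x) + 10*x^2 + 10*x - 20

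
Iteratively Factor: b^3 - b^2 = (b)*(b^2 - b) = b*(b - 1)*(b)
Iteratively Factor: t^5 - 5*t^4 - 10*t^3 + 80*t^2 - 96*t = (t - 3)*(t^4 - 2*t^3 - 16*t^2 + 32*t) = (t - 3)*(t - 2)*(t^3 - 16*t) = t*(t - 3)*(t - 2)*(t^2 - 16) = t*(t - 4)*(t - 3)*(t - 2)*(t + 4)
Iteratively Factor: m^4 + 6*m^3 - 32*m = (m)*(m^3 + 6*m^2 - 32) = m*(m + 4)*(m^2 + 2*m - 8) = m*(m - 2)*(m + 4)*(m + 4)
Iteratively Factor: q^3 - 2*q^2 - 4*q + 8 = (q - 2)*(q^2 - 4) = (q - 2)^2*(q + 2)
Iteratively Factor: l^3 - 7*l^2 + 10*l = (l - 2)*(l^2 - 5*l) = l*(l - 2)*(l - 5)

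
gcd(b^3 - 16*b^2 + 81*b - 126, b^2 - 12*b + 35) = b - 7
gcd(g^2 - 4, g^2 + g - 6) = g - 2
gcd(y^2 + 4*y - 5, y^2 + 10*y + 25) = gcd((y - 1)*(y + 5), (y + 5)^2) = y + 5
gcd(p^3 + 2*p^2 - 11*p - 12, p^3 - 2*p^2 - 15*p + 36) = p^2 + p - 12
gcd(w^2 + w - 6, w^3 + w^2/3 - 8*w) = w + 3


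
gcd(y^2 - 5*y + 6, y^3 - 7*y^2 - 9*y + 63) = y - 3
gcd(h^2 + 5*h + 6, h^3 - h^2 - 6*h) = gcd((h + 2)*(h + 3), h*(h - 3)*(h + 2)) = h + 2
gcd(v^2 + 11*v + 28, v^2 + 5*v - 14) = v + 7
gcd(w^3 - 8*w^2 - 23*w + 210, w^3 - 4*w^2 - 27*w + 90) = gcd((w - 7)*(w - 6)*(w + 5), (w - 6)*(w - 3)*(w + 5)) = w^2 - w - 30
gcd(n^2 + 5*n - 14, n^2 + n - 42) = n + 7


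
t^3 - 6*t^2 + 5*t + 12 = (t - 4)*(t - 3)*(t + 1)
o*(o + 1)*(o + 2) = o^3 + 3*o^2 + 2*o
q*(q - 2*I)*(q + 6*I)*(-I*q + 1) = -I*q^4 + 5*q^3 - 8*I*q^2 + 12*q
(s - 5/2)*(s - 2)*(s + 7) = s^3 + 5*s^2/2 - 53*s/2 + 35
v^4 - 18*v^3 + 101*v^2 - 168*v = v*(v - 8)*(v - 7)*(v - 3)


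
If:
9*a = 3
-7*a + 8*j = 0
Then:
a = 1/3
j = 7/24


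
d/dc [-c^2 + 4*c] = 4 - 2*c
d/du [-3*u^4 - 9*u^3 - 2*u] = -12*u^3 - 27*u^2 - 2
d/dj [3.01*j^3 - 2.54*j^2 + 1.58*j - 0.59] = 9.03*j^2 - 5.08*j + 1.58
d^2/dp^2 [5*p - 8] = 0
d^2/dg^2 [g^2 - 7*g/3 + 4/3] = 2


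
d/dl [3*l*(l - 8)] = 6*l - 24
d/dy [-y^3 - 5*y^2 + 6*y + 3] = -3*y^2 - 10*y + 6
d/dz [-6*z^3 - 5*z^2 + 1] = 2*z*(-9*z - 5)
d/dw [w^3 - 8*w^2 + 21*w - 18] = 3*w^2 - 16*w + 21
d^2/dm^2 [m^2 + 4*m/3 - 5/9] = 2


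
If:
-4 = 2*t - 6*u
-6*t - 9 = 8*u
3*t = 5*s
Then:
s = -129/130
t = -43/26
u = 3/26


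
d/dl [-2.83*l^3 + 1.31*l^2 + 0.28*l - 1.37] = -8.49*l^2 + 2.62*l + 0.28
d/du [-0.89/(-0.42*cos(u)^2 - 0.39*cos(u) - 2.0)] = (0.7476*cos(u) + 0.3471)*sin(u)/(0.42*cos(u)^2 + 0.39*cos(u) + 2.0)^2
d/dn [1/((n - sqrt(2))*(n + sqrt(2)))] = -2*n/(n^4 - 4*n^2 + 4)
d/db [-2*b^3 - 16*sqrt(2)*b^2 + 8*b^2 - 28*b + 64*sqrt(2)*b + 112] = -6*b^2 - 32*sqrt(2)*b + 16*b - 28 + 64*sqrt(2)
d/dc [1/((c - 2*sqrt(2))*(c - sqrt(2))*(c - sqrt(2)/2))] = 2*(-3*c^2 + 7*sqrt(2)*c - 7)/(2*c^6 - 14*sqrt(2)*c^5 + 77*c^4 - 106*sqrt(2)*c^3 + 154*c^2 - 56*sqrt(2)*c + 16)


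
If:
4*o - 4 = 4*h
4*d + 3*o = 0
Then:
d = -3*o/4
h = o - 1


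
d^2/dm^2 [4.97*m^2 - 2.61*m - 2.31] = 9.94000000000000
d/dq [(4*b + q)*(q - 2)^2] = (q - 2)*(8*b + 3*q - 2)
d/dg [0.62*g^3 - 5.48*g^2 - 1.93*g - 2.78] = 1.86*g^2 - 10.96*g - 1.93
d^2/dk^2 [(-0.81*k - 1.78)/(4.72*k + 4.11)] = (-7.105427357601e-15*k - 47.8844)/(4.72*k + 4.11)^3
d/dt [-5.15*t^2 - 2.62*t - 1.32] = -10.3*t - 2.62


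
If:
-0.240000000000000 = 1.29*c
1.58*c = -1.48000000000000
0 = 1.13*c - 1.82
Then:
No Solution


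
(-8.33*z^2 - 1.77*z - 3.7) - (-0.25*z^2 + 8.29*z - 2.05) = -8.08*z^2 - 10.06*z - 1.65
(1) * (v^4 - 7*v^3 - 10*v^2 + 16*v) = v^4 - 7*v^3 - 10*v^2 + 16*v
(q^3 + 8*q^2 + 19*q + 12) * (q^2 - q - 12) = q^5 + 7*q^4 - q^3 - 103*q^2 - 240*q - 144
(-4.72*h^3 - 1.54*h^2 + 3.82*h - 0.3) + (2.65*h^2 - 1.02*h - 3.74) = -4.72*h^3 + 1.11*h^2 + 2.8*h - 4.04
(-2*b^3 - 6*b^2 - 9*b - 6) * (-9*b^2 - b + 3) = 18*b^5 + 56*b^4 + 81*b^3 + 45*b^2 - 21*b - 18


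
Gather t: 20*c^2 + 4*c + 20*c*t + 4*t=20*c^2 + 4*c + t*(20*c + 4)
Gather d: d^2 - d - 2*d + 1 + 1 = d^2 - 3*d + 2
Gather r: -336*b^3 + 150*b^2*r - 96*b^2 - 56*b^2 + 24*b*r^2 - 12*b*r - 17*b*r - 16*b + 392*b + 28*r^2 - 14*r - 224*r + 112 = -336*b^3 - 152*b^2 + 376*b + r^2*(24*b + 28) + r*(150*b^2 - 29*b - 238) + 112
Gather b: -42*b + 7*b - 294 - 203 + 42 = -35*b - 455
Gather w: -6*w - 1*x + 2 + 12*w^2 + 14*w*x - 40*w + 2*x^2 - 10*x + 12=12*w^2 + w*(14*x - 46) + 2*x^2 - 11*x + 14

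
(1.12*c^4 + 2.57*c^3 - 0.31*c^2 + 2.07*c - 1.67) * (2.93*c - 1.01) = 3.2816*c^5 + 6.3989*c^4 - 3.504*c^3 + 6.3782*c^2 - 6.9838*c + 1.6867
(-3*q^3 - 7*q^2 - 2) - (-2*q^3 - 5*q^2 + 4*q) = -q^3 - 2*q^2 - 4*q - 2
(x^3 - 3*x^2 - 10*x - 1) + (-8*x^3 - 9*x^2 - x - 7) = -7*x^3 - 12*x^2 - 11*x - 8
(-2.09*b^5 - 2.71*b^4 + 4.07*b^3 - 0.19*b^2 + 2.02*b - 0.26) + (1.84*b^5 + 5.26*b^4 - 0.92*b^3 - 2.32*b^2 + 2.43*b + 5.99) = -0.25*b^5 + 2.55*b^4 + 3.15*b^3 - 2.51*b^2 + 4.45*b + 5.73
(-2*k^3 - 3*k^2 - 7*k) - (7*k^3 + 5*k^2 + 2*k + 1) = -9*k^3 - 8*k^2 - 9*k - 1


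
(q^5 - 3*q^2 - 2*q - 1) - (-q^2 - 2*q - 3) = q^5 - 2*q^2 + 2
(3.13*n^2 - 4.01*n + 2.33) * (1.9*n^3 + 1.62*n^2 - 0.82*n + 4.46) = 5.947*n^5 - 2.5484*n^4 - 4.6358*n^3 + 21.0226*n^2 - 19.7952*n + 10.3918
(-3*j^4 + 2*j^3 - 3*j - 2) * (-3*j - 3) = 9*j^5 + 3*j^4 - 6*j^3 + 9*j^2 + 15*j + 6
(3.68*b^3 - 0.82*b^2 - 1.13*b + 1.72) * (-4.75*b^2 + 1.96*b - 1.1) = -17.48*b^5 + 11.1078*b^4 - 0.287700000000001*b^3 - 9.4828*b^2 + 4.6142*b - 1.892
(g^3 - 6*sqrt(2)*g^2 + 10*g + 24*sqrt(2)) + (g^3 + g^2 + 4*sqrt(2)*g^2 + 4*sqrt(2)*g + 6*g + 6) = 2*g^3 - 2*sqrt(2)*g^2 + g^2 + 4*sqrt(2)*g + 16*g + 6 + 24*sqrt(2)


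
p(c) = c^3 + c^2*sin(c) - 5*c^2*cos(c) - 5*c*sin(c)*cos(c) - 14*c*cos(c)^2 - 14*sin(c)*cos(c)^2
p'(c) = 5*c^2*sin(c) + c^2*cos(c) + 3*c^2 + 5*c*sin(c)^2 + 28*c*sin(c)*cos(c) + 2*c*sin(c) - 5*c*cos(c)^2 - 10*c*cos(c) + 28*sin(c)^2*cos(c) - 5*sin(c)*cos(c) - 14*cos(c)^3 - 14*cos(c)^2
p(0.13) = -3.74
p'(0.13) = -28.93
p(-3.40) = 56.48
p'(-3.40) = 41.00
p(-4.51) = -53.81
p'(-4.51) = 137.92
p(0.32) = -8.90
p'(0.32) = -24.33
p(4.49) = 85.86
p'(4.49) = -1.31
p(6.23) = -38.63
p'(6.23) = 14.22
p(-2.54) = 42.04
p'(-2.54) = -62.30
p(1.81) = 12.89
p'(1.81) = 23.43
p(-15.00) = -2503.16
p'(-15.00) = -531.27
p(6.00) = -32.68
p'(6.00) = -60.94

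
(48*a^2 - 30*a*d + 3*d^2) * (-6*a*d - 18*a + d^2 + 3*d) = -288*a^3*d - 864*a^3 + 228*a^2*d^2 + 684*a^2*d - 48*a*d^3 - 144*a*d^2 + 3*d^4 + 9*d^3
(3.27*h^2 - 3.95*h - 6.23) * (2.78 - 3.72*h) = -12.1644*h^3 + 23.7846*h^2 + 12.1946*h - 17.3194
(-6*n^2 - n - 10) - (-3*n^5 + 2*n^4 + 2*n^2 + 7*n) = 3*n^5 - 2*n^4 - 8*n^2 - 8*n - 10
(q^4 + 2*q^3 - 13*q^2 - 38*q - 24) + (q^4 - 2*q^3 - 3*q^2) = 2*q^4 - 16*q^2 - 38*q - 24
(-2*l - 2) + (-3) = -2*l - 5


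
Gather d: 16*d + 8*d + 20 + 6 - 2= 24*d + 24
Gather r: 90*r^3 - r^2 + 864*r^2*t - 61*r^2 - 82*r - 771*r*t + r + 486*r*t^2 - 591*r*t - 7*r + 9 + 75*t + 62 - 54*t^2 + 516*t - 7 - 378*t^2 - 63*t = 90*r^3 + r^2*(864*t - 62) + r*(486*t^2 - 1362*t - 88) - 432*t^2 + 528*t + 64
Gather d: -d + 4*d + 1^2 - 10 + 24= 3*d + 15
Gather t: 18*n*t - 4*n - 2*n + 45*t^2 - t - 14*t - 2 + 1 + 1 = -6*n + 45*t^2 + t*(18*n - 15)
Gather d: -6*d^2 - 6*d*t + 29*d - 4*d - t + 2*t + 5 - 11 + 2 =-6*d^2 + d*(25 - 6*t) + t - 4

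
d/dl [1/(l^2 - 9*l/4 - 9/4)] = 4*(9 - 8*l)/(-4*l^2 + 9*l + 9)^2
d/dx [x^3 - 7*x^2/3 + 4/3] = x*(9*x - 14)/3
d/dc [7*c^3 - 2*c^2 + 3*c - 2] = 21*c^2 - 4*c + 3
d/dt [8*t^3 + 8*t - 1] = 24*t^2 + 8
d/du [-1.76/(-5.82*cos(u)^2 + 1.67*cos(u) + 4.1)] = (20.4864*cos(u) - 2.9392)*sin(u)/(-5.82*cos(u)^2 + 1.67*cos(u) + 4.1)^2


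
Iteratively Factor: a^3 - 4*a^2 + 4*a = (a - 2)*(a^2 - 2*a) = a*(a - 2)*(a - 2)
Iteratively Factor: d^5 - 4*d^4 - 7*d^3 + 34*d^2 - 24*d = (d + 3)*(d^4 - 7*d^3 + 14*d^2 - 8*d) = (d - 2)*(d + 3)*(d^3 - 5*d^2 + 4*d) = (d - 4)*(d - 2)*(d + 3)*(d^2 - d) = (d - 4)*(d - 2)*(d - 1)*(d + 3)*(d)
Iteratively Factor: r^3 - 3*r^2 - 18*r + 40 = (r - 2)*(r^2 - r - 20) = (r - 5)*(r - 2)*(r + 4)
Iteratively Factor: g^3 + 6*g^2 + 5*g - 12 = (g - 1)*(g^2 + 7*g + 12) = (g - 1)*(g + 4)*(g + 3)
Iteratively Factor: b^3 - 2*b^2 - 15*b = (b)*(b^2 - 2*b - 15) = b*(b - 5)*(b + 3)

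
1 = 1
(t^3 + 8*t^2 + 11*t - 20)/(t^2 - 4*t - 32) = (t^2 + 4*t - 5)/(t - 8)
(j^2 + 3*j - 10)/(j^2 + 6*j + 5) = (j - 2)/(j + 1)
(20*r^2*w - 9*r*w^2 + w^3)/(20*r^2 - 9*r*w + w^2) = w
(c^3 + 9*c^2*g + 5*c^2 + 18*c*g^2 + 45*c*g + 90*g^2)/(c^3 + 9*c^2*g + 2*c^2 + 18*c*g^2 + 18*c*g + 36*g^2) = (c + 5)/(c + 2)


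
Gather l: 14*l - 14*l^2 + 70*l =-14*l^2 + 84*l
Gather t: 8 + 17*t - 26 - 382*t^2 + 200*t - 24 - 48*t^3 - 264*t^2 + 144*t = -48*t^3 - 646*t^2 + 361*t - 42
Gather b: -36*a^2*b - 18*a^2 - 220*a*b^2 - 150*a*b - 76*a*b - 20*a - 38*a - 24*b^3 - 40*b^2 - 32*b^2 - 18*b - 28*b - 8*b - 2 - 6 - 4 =-18*a^2 - 58*a - 24*b^3 + b^2*(-220*a - 72) + b*(-36*a^2 - 226*a - 54) - 12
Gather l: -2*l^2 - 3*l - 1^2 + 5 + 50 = -2*l^2 - 3*l + 54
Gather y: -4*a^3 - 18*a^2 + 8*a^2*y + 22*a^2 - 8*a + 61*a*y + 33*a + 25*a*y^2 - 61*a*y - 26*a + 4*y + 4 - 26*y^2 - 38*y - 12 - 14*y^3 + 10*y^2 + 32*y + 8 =-4*a^3 + 4*a^2 - a - 14*y^3 + y^2*(25*a - 16) + y*(8*a^2 - 2)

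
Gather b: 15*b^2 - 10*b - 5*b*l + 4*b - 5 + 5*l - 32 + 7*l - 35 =15*b^2 + b*(-5*l - 6) + 12*l - 72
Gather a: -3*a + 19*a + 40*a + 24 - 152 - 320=56*a - 448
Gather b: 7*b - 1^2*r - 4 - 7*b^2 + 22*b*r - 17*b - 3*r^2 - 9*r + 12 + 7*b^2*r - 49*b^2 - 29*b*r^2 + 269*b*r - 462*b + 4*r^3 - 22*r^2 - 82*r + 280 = b^2*(7*r - 56) + b*(-29*r^2 + 291*r - 472) + 4*r^3 - 25*r^2 - 92*r + 288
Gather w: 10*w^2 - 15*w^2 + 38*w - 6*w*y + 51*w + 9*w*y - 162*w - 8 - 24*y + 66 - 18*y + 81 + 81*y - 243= -5*w^2 + w*(3*y - 73) + 39*y - 104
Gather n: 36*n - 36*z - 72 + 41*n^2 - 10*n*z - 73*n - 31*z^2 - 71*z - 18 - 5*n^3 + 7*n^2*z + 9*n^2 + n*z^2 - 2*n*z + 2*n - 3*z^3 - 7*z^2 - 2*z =-5*n^3 + n^2*(7*z + 50) + n*(z^2 - 12*z - 35) - 3*z^3 - 38*z^2 - 109*z - 90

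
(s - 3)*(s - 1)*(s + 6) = s^3 + 2*s^2 - 21*s + 18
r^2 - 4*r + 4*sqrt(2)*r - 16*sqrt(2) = (r - 4)*(r + 4*sqrt(2))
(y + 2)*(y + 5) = y^2 + 7*y + 10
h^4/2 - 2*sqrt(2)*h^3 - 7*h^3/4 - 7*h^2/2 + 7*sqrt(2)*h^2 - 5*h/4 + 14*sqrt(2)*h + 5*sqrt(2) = (h/2 + 1/2)*(h - 5)*(h + 1/2)*(h - 4*sqrt(2))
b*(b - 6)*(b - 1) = b^3 - 7*b^2 + 6*b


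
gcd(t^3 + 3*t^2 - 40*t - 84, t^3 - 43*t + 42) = t^2 + t - 42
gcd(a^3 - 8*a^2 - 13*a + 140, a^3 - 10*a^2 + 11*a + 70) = a^2 - 12*a + 35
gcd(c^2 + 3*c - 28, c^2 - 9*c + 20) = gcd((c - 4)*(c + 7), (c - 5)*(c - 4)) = c - 4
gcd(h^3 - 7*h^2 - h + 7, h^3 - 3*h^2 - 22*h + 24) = h - 1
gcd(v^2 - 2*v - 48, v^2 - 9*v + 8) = v - 8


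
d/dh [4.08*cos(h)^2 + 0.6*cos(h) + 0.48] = -(8.16*cos(h) + 0.6)*sin(h)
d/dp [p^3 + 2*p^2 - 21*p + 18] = 3*p^2 + 4*p - 21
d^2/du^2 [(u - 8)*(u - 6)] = 2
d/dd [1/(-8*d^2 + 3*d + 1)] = (16*d - 3)/(-8*d^2 + 3*d + 1)^2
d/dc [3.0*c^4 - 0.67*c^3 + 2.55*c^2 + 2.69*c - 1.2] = 12.0*c^3 - 2.01*c^2 + 5.1*c + 2.69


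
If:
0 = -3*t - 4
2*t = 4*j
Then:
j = -2/3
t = -4/3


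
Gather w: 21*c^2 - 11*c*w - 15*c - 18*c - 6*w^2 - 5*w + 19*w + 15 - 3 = 21*c^2 - 33*c - 6*w^2 + w*(14 - 11*c) + 12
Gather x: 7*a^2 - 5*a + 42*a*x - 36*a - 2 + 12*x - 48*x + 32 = 7*a^2 - 41*a + x*(42*a - 36) + 30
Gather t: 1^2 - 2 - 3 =-4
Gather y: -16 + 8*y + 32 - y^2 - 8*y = 16 - y^2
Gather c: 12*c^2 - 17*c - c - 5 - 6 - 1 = 12*c^2 - 18*c - 12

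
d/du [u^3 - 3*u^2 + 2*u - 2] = 3*u^2 - 6*u + 2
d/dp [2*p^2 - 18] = 4*p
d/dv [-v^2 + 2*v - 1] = 2 - 2*v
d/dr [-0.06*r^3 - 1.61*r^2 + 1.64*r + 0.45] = -0.18*r^2 - 3.22*r + 1.64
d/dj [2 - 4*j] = -4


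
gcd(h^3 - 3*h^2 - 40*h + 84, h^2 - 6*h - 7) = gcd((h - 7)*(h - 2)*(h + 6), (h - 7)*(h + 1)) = h - 7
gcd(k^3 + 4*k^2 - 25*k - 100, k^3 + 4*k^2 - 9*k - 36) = k + 4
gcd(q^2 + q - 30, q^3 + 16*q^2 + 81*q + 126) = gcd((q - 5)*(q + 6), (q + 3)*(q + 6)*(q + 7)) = q + 6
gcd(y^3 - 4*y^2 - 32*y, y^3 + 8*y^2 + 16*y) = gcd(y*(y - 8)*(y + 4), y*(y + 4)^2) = y^2 + 4*y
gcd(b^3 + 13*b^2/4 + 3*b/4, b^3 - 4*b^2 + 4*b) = b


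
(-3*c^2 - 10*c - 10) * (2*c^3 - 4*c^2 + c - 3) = -6*c^5 - 8*c^4 + 17*c^3 + 39*c^2 + 20*c + 30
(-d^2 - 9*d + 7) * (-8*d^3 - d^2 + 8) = 8*d^5 + 73*d^4 - 47*d^3 - 15*d^2 - 72*d + 56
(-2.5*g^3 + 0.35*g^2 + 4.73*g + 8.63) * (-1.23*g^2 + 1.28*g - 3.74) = 3.075*g^5 - 3.6305*g^4 + 3.9801*g^3 - 5.8695*g^2 - 6.6438*g - 32.2762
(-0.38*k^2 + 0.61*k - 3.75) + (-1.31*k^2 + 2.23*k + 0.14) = -1.69*k^2 + 2.84*k - 3.61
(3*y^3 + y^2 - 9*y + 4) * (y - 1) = 3*y^4 - 2*y^3 - 10*y^2 + 13*y - 4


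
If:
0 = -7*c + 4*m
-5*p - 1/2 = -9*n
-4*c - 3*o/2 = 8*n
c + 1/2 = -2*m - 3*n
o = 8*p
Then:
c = -46/303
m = -161/606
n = 37/606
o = 8/101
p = 1/101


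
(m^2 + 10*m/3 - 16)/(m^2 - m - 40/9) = 3*(m + 6)/(3*m + 5)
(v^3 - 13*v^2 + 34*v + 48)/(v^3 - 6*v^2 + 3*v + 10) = (v^2 - 14*v + 48)/(v^2 - 7*v + 10)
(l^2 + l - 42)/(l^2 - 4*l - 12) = (l + 7)/(l + 2)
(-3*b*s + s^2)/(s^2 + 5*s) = (-3*b + s)/(s + 5)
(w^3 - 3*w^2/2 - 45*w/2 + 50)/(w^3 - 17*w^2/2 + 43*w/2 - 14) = (2*w^2 + 5*w - 25)/(2*w^2 - 9*w + 7)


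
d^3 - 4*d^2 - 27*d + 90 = (d - 6)*(d - 3)*(d + 5)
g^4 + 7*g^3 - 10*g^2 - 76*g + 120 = (g - 2)^2*(g + 5)*(g + 6)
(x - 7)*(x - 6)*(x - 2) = x^3 - 15*x^2 + 68*x - 84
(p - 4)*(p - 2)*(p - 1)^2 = p^4 - 8*p^3 + 21*p^2 - 22*p + 8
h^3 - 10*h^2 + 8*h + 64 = (h - 8)*(h - 4)*(h + 2)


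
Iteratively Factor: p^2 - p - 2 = (p - 2)*(p + 1)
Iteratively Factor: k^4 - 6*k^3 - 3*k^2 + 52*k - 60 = (k - 5)*(k^3 - k^2 - 8*k + 12) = (k - 5)*(k - 2)*(k^2 + k - 6) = (k - 5)*(k - 2)^2*(k + 3)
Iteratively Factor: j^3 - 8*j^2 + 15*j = (j)*(j^2 - 8*j + 15) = j*(j - 5)*(j - 3)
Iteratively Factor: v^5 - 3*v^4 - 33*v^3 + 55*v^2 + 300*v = (v - 5)*(v^4 + 2*v^3 - 23*v^2 - 60*v) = (v - 5)^2*(v^3 + 7*v^2 + 12*v) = (v - 5)^2*(v + 3)*(v^2 + 4*v) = (v - 5)^2*(v + 3)*(v + 4)*(v)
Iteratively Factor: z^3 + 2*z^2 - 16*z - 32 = (z + 4)*(z^2 - 2*z - 8) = (z - 4)*(z + 4)*(z + 2)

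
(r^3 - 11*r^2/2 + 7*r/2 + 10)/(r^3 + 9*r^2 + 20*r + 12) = (r^2 - 13*r/2 + 10)/(r^2 + 8*r + 12)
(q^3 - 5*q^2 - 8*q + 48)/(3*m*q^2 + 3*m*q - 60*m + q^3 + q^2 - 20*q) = (q^2 - q - 12)/(3*m*q + 15*m + q^2 + 5*q)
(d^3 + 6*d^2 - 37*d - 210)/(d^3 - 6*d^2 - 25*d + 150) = (d + 7)/(d - 5)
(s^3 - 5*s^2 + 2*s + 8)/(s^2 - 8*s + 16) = (s^2 - s - 2)/(s - 4)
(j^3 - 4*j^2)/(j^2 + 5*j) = j*(j - 4)/(j + 5)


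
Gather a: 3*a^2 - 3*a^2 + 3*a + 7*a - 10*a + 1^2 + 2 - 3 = 0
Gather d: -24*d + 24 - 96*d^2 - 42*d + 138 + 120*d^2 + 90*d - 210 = 24*d^2 + 24*d - 48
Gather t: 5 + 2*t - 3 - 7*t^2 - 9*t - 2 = -7*t^2 - 7*t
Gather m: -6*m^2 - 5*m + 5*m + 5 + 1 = 6 - 6*m^2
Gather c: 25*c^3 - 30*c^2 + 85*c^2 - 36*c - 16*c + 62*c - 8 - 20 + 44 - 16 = 25*c^3 + 55*c^2 + 10*c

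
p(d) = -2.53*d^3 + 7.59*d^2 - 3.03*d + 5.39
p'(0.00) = -3.03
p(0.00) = 5.39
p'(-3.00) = -116.88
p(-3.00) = 151.10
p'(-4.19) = -199.88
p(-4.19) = 337.44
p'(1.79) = -0.18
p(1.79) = 9.78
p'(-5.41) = -307.30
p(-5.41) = 644.53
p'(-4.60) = -233.46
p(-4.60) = 426.19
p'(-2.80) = -105.04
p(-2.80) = 128.92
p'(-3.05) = -119.93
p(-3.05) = 157.02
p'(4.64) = -96.00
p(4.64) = -98.00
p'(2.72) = -17.89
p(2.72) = 2.39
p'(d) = -7.59*d^2 + 15.18*d - 3.03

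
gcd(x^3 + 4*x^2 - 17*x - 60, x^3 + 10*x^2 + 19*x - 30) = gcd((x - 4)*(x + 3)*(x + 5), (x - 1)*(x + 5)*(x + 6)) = x + 5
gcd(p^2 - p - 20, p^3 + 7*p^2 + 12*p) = p + 4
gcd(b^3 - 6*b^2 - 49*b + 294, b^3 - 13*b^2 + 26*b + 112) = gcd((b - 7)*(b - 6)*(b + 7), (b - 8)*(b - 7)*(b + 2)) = b - 7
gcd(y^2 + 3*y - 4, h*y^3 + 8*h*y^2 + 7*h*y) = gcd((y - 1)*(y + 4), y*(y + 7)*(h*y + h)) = 1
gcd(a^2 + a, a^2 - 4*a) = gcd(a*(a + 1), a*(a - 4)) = a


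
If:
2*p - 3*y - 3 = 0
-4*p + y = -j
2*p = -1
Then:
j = -2/3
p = -1/2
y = -4/3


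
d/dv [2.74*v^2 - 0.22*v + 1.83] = 5.48*v - 0.22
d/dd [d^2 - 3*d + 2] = 2*d - 3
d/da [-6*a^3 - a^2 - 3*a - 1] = -18*a^2 - 2*a - 3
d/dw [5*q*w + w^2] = 5*q + 2*w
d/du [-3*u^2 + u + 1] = 1 - 6*u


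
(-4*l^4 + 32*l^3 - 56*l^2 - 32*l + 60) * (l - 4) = -4*l^5 + 48*l^4 - 184*l^3 + 192*l^2 + 188*l - 240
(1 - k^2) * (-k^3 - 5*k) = k^5 + 4*k^3 - 5*k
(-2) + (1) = -1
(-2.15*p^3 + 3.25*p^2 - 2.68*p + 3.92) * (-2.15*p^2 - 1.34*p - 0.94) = 4.6225*p^5 - 4.1065*p^4 + 3.428*p^3 - 7.8918*p^2 - 2.7336*p - 3.6848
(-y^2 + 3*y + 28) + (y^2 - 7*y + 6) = 34 - 4*y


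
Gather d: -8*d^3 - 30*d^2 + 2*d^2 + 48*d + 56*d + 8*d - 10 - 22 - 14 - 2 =-8*d^3 - 28*d^2 + 112*d - 48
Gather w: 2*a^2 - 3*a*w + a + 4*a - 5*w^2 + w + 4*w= 2*a^2 + 5*a - 5*w^2 + w*(5 - 3*a)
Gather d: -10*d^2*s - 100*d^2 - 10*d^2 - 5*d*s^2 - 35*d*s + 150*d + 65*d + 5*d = d^2*(-10*s - 110) + d*(-5*s^2 - 35*s + 220)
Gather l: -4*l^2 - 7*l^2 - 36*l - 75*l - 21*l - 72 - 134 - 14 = -11*l^2 - 132*l - 220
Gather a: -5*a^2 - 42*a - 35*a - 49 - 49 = -5*a^2 - 77*a - 98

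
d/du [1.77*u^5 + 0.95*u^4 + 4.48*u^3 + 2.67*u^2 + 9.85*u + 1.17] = 8.85*u^4 + 3.8*u^3 + 13.44*u^2 + 5.34*u + 9.85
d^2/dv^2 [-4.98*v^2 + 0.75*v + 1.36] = -9.96000000000000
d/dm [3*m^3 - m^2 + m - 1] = 9*m^2 - 2*m + 1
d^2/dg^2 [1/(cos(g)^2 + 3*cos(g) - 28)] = (-4*sin(g)^4 + 123*sin(g)^2 - 291*cos(g)/4 - 9*cos(3*g)/4 - 45)/((cos(g) - 4)^3*(cos(g) + 7)^3)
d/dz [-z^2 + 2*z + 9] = 2 - 2*z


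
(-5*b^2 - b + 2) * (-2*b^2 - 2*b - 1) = 10*b^4 + 12*b^3 + 3*b^2 - 3*b - 2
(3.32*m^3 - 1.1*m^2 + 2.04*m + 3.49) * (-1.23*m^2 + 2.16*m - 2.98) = -4.0836*m^5 + 8.5242*m^4 - 14.7788*m^3 + 3.3917*m^2 + 1.4592*m - 10.4002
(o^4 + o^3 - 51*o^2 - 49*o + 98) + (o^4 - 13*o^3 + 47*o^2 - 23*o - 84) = 2*o^4 - 12*o^3 - 4*o^2 - 72*o + 14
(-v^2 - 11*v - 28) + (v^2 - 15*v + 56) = 28 - 26*v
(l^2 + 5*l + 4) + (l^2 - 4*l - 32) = 2*l^2 + l - 28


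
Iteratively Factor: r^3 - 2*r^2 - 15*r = (r - 5)*(r^2 + 3*r) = (r - 5)*(r + 3)*(r)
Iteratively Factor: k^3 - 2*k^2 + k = (k)*(k^2 - 2*k + 1) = k*(k - 1)*(k - 1)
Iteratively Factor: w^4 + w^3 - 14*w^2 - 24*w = (w)*(w^3 + w^2 - 14*w - 24) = w*(w + 3)*(w^2 - 2*w - 8) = w*(w - 4)*(w + 3)*(w + 2)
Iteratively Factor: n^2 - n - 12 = (n - 4)*(n + 3)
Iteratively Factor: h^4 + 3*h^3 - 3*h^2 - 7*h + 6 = (h - 1)*(h^3 + 4*h^2 + h - 6) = (h - 1)*(h + 2)*(h^2 + 2*h - 3) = (h - 1)*(h + 2)*(h + 3)*(h - 1)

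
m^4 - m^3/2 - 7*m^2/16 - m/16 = m*(m - 1)*(m + 1/4)^2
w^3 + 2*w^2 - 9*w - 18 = (w - 3)*(w + 2)*(w + 3)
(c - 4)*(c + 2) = c^2 - 2*c - 8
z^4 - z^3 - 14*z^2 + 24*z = z*(z - 3)*(z - 2)*(z + 4)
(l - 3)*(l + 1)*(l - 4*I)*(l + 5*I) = l^4 - 2*l^3 + I*l^3 + 17*l^2 - 2*I*l^2 - 40*l - 3*I*l - 60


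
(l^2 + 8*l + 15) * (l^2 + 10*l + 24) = l^4 + 18*l^3 + 119*l^2 + 342*l + 360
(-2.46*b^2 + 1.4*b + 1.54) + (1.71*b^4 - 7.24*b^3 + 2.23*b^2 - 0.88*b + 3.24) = 1.71*b^4 - 7.24*b^3 - 0.23*b^2 + 0.52*b + 4.78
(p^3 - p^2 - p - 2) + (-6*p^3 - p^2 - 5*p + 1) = -5*p^3 - 2*p^2 - 6*p - 1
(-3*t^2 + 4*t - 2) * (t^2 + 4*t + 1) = -3*t^4 - 8*t^3 + 11*t^2 - 4*t - 2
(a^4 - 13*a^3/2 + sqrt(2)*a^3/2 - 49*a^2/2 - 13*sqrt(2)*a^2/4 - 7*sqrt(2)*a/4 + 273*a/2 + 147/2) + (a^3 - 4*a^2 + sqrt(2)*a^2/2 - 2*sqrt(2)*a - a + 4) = a^4 - 11*a^3/2 + sqrt(2)*a^3/2 - 57*a^2/2 - 11*sqrt(2)*a^2/4 - 15*sqrt(2)*a/4 + 271*a/2 + 155/2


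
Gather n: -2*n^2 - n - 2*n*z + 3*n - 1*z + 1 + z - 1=-2*n^2 + n*(2 - 2*z)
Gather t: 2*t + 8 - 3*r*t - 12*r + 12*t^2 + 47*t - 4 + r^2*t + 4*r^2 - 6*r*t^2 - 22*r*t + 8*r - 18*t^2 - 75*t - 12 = 4*r^2 - 4*r + t^2*(-6*r - 6) + t*(r^2 - 25*r - 26) - 8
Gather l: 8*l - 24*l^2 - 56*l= -24*l^2 - 48*l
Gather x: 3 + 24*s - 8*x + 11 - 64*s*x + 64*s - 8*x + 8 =88*s + x*(-64*s - 16) + 22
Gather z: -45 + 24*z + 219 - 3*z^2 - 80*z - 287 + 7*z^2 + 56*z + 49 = 4*z^2 - 64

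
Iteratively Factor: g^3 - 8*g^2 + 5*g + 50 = (g - 5)*(g^2 - 3*g - 10) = (g - 5)^2*(g + 2)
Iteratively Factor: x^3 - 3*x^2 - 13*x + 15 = (x - 5)*(x^2 + 2*x - 3) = (x - 5)*(x - 1)*(x + 3)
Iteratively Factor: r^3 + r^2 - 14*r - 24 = (r + 2)*(r^2 - r - 12) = (r - 4)*(r + 2)*(r + 3)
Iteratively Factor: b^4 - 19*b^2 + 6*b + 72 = (b + 4)*(b^3 - 4*b^2 - 3*b + 18) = (b + 2)*(b + 4)*(b^2 - 6*b + 9) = (b - 3)*(b + 2)*(b + 4)*(b - 3)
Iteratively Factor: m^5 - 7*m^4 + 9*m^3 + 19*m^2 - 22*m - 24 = (m + 1)*(m^4 - 8*m^3 + 17*m^2 + 2*m - 24) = (m - 2)*(m + 1)*(m^3 - 6*m^2 + 5*m + 12) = (m - 2)*(m + 1)^2*(m^2 - 7*m + 12) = (m - 3)*(m - 2)*(m + 1)^2*(m - 4)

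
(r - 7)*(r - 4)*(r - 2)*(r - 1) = r^4 - 14*r^3 + 63*r^2 - 106*r + 56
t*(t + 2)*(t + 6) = t^3 + 8*t^2 + 12*t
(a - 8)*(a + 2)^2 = a^3 - 4*a^2 - 28*a - 32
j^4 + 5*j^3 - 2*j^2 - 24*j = j*(j - 2)*(j + 3)*(j + 4)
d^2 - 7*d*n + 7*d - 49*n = (d + 7)*(d - 7*n)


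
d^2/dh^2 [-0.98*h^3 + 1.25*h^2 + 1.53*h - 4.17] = 2.5 - 5.88*h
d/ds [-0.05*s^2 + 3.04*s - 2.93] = 3.04 - 0.1*s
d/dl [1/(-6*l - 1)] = 6/(6*l + 1)^2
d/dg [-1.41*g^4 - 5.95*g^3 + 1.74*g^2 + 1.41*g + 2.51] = -5.64*g^3 - 17.85*g^2 + 3.48*g + 1.41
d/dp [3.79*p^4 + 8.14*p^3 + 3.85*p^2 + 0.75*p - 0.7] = 15.16*p^3 + 24.42*p^2 + 7.7*p + 0.75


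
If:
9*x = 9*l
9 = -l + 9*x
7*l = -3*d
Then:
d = -21/8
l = 9/8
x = 9/8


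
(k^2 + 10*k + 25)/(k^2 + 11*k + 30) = (k + 5)/(k + 6)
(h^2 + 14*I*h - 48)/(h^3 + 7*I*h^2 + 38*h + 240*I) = (h + 6*I)/(h^2 - I*h + 30)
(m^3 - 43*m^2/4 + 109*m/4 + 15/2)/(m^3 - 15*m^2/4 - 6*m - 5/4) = (m - 6)/(m + 1)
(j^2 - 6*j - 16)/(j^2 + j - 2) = (j - 8)/(j - 1)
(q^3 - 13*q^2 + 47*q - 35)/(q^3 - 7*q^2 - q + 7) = (q - 5)/(q + 1)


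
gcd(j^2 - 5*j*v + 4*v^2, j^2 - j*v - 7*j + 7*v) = -j + v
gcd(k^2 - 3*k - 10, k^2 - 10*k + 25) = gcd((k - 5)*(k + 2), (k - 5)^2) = k - 5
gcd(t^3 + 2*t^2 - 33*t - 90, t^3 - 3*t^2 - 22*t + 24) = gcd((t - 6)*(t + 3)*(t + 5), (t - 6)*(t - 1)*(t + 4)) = t - 6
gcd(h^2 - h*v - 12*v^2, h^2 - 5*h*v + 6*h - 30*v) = 1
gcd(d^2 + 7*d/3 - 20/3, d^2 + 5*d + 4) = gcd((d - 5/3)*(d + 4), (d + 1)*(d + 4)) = d + 4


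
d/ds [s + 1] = 1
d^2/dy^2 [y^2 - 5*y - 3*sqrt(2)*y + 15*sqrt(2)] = 2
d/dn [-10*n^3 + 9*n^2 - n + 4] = -30*n^2 + 18*n - 1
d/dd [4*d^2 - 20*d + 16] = 8*d - 20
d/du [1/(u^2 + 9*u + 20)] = (-2*u - 9)/(u^2 + 9*u + 20)^2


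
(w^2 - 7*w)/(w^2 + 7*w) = (w - 7)/(w + 7)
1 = 1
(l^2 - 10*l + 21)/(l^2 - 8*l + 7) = (l - 3)/(l - 1)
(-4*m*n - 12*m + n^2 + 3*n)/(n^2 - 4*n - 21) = (-4*m + n)/(n - 7)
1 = 1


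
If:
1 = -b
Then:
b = -1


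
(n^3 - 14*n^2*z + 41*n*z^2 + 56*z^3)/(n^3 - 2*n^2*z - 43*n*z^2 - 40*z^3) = (n - 7*z)/(n + 5*z)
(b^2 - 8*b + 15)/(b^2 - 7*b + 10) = (b - 3)/(b - 2)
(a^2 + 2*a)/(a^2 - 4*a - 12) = a/(a - 6)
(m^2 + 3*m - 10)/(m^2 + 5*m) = (m - 2)/m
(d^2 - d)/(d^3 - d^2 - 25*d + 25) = d/(d^2 - 25)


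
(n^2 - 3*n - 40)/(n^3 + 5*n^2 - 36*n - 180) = (n - 8)/(n^2 - 36)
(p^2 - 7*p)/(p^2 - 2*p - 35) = p/(p + 5)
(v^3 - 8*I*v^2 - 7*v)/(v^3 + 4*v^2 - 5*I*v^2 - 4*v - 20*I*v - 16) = v*(v - 7*I)/(v^2 + 4*v*(1 - I) - 16*I)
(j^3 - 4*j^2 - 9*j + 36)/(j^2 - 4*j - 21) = (j^2 - 7*j + 12)/(j - 7)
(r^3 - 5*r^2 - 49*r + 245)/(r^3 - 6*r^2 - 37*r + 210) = (r + 7)/(r + 6)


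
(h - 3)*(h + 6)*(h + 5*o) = h^3 + 5*h^2*o + 3*h^2 + 15*h*o - 18*h - 90*o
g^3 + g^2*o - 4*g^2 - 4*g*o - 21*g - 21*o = (g - 7)*(g + 3)*(g + o)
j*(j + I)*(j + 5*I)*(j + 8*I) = j^4 + 14*I*j^3 - 53*j^2 - 40*I*j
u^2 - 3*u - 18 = (u - 6)*(u + 3)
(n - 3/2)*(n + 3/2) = n^2 - 9/4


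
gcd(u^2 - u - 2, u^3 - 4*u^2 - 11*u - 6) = u + 1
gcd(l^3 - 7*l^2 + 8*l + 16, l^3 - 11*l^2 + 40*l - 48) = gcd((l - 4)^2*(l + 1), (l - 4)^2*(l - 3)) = l^2 - 8*l + 16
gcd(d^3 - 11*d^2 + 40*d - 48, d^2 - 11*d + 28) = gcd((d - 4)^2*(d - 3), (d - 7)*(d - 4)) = d - 4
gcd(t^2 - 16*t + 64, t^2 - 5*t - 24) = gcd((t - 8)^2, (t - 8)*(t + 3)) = t - 8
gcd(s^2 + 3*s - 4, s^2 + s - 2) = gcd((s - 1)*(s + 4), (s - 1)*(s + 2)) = s - 1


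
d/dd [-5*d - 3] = -5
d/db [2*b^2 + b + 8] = 4*b + 1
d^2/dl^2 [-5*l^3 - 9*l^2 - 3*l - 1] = -30*l - 18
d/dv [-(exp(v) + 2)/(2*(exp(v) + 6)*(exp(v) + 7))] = (exp(2*v) + 4*exp(v) - 16)*exp(v)/(2*(exp(4*v) + 26*exp(3*v) + 253*exp(2*v) + 1092*exp(v) + 1764))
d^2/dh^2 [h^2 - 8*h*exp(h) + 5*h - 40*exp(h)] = -8*h*exp(h) - 56*exp(h) + 2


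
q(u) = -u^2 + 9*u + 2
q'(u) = 9 - 2*u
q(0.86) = 9.00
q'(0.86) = 7.28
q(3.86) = 21.84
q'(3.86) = 1.28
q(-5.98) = -87.58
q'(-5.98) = 20.96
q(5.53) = 21.19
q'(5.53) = -2.06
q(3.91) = 21.90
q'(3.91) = 1.18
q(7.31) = 14.35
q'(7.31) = -5.62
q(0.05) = 2.45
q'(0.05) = 8.90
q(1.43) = 12.83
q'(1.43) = 6.14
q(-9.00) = -160.00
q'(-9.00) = 27.00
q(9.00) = 2.00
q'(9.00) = -9.00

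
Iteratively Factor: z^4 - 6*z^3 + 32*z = (z)*(z^3 - 6*z^2 + 32) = z*(z - 4)*(z^2 - 2*z - 8) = z*(z - 4)^2*(z + 2)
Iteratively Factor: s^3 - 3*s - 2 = (s + 1)*(s^2 - s - 2) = (s + 1)^2*(s - 2)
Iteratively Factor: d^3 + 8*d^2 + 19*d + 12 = (d + 4)*(d^2 + 4*d + 3) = (d + 1)*(d + 4)*(d + 3)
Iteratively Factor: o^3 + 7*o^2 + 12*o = (o + 3)*(o^2 + 4*o) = o*(o + 3)*(o + 4)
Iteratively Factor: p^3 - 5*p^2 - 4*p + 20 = (p - 2)*(p^2 - 3*p - 10) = (p - 5)*(p - 2)*(p + 2)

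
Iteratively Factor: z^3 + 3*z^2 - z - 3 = (z + 1)*(z^2 + 2*z - 3) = (z - 1)*(z + 1)*(z + 3)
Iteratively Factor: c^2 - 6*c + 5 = (c - 5)*(c - 1)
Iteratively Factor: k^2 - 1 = (k - 1)*(k + 1)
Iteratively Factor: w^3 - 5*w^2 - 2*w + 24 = (w + 2)*(w^2 - 7*w + 12) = (w - 4)*(w + 2)*(w - 3)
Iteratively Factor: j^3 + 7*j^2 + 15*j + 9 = (j + 3)*(j^2 + 4*j + 3) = (j + 3)^2*(j + 1)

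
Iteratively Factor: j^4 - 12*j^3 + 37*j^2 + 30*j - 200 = (j - 5)*(j^3 - 7*j^2 + 2*j + 40) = (j - 5)^2*(j^2 - 2*j - 8) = (j - 5)^2*(j + 2)*(j - 4)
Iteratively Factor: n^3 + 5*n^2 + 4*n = (n + 1)*(n^2 + 4*n) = (n + 1)*(n + 4)*(n)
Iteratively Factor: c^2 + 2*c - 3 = (c - 1)*(c + 3)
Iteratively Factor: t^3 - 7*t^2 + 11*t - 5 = (t - 5)*(t^2 - 2*t + 1) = (t - 5)*(t - 1)*(t - 1)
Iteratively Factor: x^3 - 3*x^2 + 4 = (x - 2)*(x^2 - x - 2) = (x - 2)*(x + 1)*(x - 2)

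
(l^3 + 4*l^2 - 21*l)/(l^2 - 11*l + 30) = l*(l^2 + 4*l - 21)/(l^2 - 11*l + 30)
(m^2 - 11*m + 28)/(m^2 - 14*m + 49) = (m - 4)/(m - 7)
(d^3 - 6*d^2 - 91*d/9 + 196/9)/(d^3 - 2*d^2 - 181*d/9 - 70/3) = (3*d^2 - 25*d + 28)/(3*d^2 - 13*d - 30)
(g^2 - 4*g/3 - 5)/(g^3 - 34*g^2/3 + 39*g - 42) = (3*g + 5)/(3*g^2 - 25*g + 42)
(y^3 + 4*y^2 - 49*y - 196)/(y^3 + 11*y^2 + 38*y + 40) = (y^2 - 49)/(y^2 + 7*y + 10)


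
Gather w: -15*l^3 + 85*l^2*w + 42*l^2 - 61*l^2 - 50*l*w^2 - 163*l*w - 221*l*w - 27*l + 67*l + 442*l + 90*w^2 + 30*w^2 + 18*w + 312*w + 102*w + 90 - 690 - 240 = -15*l^3 - 19*l^2 + 482*l + w^2*(120 - 50*l) + w*(85*l^2 - 384*l + 432) - 840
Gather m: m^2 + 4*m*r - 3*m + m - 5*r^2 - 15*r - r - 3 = m^2 + m*(4*r - 2) - 5*r^2 - 16*r - 3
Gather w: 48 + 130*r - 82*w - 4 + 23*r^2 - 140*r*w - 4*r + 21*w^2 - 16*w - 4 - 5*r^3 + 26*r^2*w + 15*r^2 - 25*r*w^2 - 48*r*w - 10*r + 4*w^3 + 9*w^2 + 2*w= -5*r^3 + 38*r^2 + 116*r + 4*w^3 + w^2*(30 - 25*r) + w*(26*r^2 - 188*r - 96) + 40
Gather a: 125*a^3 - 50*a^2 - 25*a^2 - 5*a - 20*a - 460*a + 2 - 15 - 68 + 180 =125*a^3 - 75*a^2 - 485*a + 99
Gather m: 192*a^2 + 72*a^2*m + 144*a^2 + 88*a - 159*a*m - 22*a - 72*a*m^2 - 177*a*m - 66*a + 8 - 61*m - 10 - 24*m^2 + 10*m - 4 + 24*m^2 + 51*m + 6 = 336*a^2 - 72*a*m^2 + m*(72*a^2 - 336*a)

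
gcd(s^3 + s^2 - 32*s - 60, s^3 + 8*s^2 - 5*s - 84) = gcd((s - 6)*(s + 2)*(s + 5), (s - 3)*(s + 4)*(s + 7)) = 1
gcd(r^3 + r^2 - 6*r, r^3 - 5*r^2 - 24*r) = r^2 + 3*r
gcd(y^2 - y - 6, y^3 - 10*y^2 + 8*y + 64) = y + 2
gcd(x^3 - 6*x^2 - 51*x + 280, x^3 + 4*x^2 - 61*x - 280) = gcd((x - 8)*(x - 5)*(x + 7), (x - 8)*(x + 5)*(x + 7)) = x^2 - x - 56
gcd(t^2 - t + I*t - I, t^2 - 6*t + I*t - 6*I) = t + I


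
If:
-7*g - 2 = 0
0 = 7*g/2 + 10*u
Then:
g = -2/7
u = 1/10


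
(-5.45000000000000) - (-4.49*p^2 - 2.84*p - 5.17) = 4.49*p^2 + 2.84*p - 0.28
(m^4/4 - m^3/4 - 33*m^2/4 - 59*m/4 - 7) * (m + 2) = m^5/4 + m^4/4 - 35*m^3/4 - 125*m^2/4 - 73*m/2 - 14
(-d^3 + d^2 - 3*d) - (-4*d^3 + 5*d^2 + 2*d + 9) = 3*d^3 - 4*d^2 - 5*d - 9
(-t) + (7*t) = 6*t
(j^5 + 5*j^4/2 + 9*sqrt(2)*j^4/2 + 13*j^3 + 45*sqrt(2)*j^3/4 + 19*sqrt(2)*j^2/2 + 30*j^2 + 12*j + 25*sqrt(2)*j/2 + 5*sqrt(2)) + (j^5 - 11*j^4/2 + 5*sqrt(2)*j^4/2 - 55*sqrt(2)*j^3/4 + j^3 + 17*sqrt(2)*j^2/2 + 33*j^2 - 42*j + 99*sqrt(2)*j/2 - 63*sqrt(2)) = 2*j^5 - 3*j^4 + 7*sqrt(2)*j^4 - 5*sqrt(2)*j^3/2 + 14*j^3 + 18*sqrt(2)*j^2 + 63*j^2 - 30*j + 62*sqrt(2)*j - 58*sqrt(2)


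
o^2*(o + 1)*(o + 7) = o^4 + 8*o^3 + 7*o^2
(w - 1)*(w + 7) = w^2 + 6*w - 7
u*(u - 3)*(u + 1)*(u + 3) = u^4 + u^3 - 9*u^2 - 9*u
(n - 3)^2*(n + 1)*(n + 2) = n^4 - 3*n^3 - 7*n^2 + 15*n + 18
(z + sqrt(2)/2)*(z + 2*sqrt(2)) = z^2 + 5*sqrt(2)*z/2 + 2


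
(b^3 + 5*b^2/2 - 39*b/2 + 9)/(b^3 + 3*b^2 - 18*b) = (b - 1/2)/b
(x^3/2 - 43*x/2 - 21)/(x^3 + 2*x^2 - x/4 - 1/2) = 2*(x^3 - 43*x - 42)/(4*x^3 + 8*x^2 - x - 2)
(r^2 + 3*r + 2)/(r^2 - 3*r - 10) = (r + 1)/(r - 5)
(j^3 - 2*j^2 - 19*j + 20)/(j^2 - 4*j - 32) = (j^2 - 6*j + 5)/(j - 8)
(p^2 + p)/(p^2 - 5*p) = (p + 1)/(p - 5)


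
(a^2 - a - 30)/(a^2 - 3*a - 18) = (a + 5)/(a + 3)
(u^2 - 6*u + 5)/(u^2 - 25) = (u - 1)/(u + 5)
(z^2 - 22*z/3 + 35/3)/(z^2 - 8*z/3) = (3*z^2 - 22*z + 35)/(z*(3*z - 8))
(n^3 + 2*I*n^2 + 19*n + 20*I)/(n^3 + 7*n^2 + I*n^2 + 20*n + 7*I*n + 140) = (n + I)/(n + 7)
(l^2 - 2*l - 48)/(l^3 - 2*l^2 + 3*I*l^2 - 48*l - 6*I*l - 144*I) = 1/(l + 3*I)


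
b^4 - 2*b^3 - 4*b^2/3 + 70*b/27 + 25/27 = (b - 5/3)^2*(b + 1/3)*(b + 1)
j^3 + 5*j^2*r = j^2*(j + 5*r)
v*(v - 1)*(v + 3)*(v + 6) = v^4 + 8*v^3 + 9*v^2 - 18*v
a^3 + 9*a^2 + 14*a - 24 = (a - 1)*(a + 4)*(a + 6)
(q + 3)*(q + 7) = q^2 + 10*q + 21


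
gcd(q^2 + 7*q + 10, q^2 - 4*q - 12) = q + 2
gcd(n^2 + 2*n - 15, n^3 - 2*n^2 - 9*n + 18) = n - 3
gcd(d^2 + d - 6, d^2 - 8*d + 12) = d - 2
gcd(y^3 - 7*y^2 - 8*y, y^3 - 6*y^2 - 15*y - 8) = y^2 - 7*y - 8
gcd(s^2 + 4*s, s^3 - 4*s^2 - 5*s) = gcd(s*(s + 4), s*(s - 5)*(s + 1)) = s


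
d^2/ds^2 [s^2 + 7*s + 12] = 2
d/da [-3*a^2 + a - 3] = 1 - 6*a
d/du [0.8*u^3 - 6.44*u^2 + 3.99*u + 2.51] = 2.4*u^2 - 12.88*u + 3.99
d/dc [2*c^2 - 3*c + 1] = 4*c - 3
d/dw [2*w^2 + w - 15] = 4*w + 1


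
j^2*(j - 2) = j^3 - 2*j^2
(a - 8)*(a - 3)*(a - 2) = a^3 - 13*a^2 + 46*a - 48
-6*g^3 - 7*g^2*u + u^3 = (-3*g + u)*(g + u)*(2*g + u)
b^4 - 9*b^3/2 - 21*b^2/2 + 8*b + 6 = (b - 6)*(b - 1)*(b + 1/2)*(b + 2)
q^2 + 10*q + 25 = (q + 5)^2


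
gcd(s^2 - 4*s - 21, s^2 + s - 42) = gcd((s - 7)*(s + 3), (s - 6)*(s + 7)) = 1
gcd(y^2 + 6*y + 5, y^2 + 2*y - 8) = 1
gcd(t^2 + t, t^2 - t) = t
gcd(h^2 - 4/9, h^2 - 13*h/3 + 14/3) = 1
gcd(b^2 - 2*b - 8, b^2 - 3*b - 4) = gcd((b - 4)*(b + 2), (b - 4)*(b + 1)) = b - 4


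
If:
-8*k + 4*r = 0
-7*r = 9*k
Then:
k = 0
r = 0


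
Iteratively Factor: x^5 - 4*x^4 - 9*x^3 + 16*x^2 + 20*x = (x - 2)*(x^4 - 2*x^3 - 13*x^2 - 10*x) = (x - 2)*(x + 1)*(x^3 - 3*x^2 - 10*x) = (x - 2)*(x + 1)*(x + 2)*(x^2 - 5*x) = (x - 5)*(x - 2)*(x + 1)*(x + 2)*(x)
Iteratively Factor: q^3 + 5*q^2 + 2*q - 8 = (q + 2)*(q^2 + 3*q - 4) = (q + 2)*(q + 4)*(q - 1)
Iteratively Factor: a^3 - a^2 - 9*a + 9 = (a - 1)*(a^2 - 9) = (a - 1)*(a + 3)*(a - 3)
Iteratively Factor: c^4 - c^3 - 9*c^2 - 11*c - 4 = (c + 1)*(c^3 - 2*c^2 - 7*c - 4) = (c + 1)^2*(c^2 - 3*c - 4) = (c + 1)^3*(c - 4)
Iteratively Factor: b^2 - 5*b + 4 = (b - 1)*(b - 4)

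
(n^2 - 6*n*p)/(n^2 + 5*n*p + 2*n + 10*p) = n*(n - 6*p)/(n^2 + 5*n*p + 2*n + 10*p)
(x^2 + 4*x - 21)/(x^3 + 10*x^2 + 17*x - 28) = (x - 3)/(x^2 + 3*x - 4)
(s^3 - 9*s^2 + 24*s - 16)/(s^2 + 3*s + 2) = (s^3 - 9*s^2 + 24*s - 16)/(s^2 + 3*s + 2)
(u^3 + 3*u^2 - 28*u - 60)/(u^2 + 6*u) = u - 3 - 10/u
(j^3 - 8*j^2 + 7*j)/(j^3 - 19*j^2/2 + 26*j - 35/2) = 2*j*(j - 7)/(2*j^2 - 17*j + 35)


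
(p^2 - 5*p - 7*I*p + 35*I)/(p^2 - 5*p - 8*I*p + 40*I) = (p - 7*I)/(p - 8*I)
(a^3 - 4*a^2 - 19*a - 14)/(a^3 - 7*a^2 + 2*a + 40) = (a^2 - 6*a - 7)/(a^2 - 9*a + 20)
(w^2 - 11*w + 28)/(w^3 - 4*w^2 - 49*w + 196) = 1/(w + 7)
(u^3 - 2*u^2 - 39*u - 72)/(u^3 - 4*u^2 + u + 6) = (u^3 - 2*u^2 - 39*u - 72)/(u^3 - 4*u^2 + u + 6)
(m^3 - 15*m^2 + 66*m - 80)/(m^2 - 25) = (m^2 - 10*m + 16)/(m + 5)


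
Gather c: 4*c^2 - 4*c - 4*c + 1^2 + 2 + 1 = 4*c^2 - 8*c + 4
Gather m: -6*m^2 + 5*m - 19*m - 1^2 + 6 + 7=-6*m^2 - 14*m + 12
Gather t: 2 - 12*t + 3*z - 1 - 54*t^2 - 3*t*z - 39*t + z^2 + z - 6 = -54*t^2 + t*(-3*z - 51) + z^2 + 4*z - 5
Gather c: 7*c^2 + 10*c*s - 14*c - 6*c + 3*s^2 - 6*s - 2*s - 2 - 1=7*c^2 + c*(10*s - 20) + 3*s^2 - 8*s - 3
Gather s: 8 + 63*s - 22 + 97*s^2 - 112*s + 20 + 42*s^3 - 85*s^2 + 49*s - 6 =42*s^3 + 12*s^2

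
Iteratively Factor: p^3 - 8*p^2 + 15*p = (p - 5)*(p^2 - 3*p) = p*(p - 5)*(p - 3)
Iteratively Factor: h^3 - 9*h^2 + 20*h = (h - 5)*(h^2 - 4*h) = h*(h - 5)*(h - 4)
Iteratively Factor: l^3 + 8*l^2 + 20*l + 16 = (l + 2)*(l^2 + 6*l + 8) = (l + 2)*(l + 4)*(l + 2)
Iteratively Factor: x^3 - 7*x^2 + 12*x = (x - 3)*(x^2 - 4*x) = x*(x - 3)*(x - 4)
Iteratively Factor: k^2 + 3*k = (k)*(k + 3)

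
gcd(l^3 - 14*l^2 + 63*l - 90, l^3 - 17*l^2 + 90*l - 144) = l^2 - 9*l + 18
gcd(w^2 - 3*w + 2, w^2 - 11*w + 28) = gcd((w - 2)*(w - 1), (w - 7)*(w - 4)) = 1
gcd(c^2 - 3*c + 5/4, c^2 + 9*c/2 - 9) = 1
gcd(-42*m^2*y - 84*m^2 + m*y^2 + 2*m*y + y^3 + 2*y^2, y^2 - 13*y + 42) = 1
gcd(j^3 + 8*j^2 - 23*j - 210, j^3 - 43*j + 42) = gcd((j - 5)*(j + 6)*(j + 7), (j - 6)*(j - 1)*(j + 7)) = j + 7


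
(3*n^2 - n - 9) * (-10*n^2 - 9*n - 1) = -30*n^4 - 17*n^3 + 96*n^2 + 82*n + 9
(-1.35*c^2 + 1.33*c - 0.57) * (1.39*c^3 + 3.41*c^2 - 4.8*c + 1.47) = -1.8765*c^5 - 2.7548*c^4 + 10.223*c^3 - 10.3122*c^2 + 4.6911*c - 0.8379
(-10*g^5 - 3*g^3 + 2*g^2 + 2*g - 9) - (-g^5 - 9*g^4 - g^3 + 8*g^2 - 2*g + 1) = -9*g^5 + 9*g^4 - 2*g^3 - 6*g^2 + 4*g - 10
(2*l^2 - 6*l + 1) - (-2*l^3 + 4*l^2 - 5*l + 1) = 2*l^3 - 2*l^2 - l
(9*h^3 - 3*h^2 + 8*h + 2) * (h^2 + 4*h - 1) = 9*h^5 + 33*h^4 - 13*h^3 + 37*h^2 - 2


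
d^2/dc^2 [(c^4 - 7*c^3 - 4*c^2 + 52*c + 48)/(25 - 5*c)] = 2*(-3*c^4 + 47*c^3 - 255*c^2 + 525*c - 208)/(5*(c^3 - 15*c^2 + 75*c - 125))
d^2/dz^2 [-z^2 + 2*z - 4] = -2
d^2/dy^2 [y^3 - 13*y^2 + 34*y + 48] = 6*y - 26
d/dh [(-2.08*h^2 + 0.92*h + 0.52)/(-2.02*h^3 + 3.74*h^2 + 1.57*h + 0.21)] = (-4.2016*h^4 + 3.7168*h^3 - 3.5552*h^2 - 4.7632*h - 0.6232)/(4.0804*h^6 - 15.1096*h^5 + 7.6448*h^4 + 10.8952*h^3 + 4.0357*h^2 + 0.6594*h + 0.0441)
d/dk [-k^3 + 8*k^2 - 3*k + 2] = -3*k^2 + 16*k - 3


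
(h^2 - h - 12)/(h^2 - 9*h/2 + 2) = 2*(h + 3)/(2*h - 1)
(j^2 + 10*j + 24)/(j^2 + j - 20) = (j^2 + 10*j + 24)/(j^2 + j - 20)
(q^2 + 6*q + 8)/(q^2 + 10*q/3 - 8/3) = 3*(q + 2)/(3*q - 2)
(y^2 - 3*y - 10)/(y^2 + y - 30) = (y + 2)/(y + 6)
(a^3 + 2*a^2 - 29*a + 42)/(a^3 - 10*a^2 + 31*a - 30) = (a + 7)/(a - 5)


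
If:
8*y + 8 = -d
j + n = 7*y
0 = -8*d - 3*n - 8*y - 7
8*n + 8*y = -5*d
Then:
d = -4/11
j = -173/22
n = 13/11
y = -21/22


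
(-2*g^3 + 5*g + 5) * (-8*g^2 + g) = 16*g^5 - 2*g^4 - 40*g^3 - 35*g^2 + 5*g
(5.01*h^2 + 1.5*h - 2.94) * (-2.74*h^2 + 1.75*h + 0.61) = -13.7274*h^4 + 4.6575*h^3 + 13.7367*h^2 - 4.23*h - 1.7934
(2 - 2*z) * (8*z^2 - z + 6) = -16*z^3 + 18*z^2 - 14*z + 12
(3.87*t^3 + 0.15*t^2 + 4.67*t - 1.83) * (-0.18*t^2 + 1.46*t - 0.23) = -0.6966*t^5 + 5.6232*t^4 - 1.5117*t^3 + 7.1131*t^2 - 3.7459*t + 0.4209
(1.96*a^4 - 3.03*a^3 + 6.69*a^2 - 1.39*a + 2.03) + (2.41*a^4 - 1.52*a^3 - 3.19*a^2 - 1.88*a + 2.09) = 4.37*a^4 - 4.55*a^3 + 3.5*a^2 - 3.27*a + 4.12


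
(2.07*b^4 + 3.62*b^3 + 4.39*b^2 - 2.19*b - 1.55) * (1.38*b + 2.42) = 2.8566*b^5 + 10.005*b^4 + 14.8186*b^3 + 7.6016*b^2 - 7.4388*b - 3.751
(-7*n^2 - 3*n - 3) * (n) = -7*n^3 - 3*n^2 - 3*n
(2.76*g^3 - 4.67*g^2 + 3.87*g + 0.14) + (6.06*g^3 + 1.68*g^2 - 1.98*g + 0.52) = 8.82*g^3 - 2.99*g^2 + 1.89*g + 0.66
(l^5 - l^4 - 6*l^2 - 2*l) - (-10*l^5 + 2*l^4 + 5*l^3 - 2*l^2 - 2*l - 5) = 11*l^5 - 3*l^4 - 5*l^3 - 4*l^2 + 5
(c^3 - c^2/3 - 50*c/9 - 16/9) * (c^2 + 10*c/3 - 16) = c^5 + 3*c^4 - 68*c^3/3 - 404*c^2/27 + 2240*c/27 + 256/9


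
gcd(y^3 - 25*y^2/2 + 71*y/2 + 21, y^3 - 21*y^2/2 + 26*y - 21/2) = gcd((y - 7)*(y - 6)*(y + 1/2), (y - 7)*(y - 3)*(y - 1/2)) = y - 7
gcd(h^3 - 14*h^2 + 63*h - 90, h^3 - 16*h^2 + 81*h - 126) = h^2 - 9*h + 18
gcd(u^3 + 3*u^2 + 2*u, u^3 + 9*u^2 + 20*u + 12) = u^2 + 3*u + 2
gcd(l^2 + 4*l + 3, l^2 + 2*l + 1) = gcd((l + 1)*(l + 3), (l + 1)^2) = l + 1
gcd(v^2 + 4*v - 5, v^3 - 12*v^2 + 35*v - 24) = v - 1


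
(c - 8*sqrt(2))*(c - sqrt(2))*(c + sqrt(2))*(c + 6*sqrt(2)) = c^4 - 2*sqrt(2)*c^3 - 98*c^2 + 4*sqrt(2)*c + 192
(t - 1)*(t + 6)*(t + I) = t^3 + 5*t^2 + I*t^2 - 6*t + 5*I*t - 6*I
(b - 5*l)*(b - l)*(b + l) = b^3 - 5*b^2*l - b*l^2 + 5*l^3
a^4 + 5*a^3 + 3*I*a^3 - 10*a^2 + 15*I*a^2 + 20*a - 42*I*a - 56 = (a - 2)*(a + 7)*(a - I)*(a + 4*I)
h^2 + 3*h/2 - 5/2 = (h - 1)*(h + 5/2)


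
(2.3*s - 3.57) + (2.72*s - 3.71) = 5.02*s - 7.28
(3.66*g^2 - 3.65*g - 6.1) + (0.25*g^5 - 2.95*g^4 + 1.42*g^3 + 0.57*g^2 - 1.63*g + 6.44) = 0.25*g^5 - 2.95*g^4 + 1.42*g^3 + 4.23*g^2 - 5.28*g + 0.340000000000001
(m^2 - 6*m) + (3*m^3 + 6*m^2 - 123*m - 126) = 3*m^3 + 7*m^2 - 129*m - 126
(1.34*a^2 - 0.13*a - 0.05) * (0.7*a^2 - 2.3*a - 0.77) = 0.938*a^4 - 3.173*a^3 - 0.7678*a^2 + 0.2151*a + 0.0385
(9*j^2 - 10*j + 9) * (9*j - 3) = 81*j^3 - 117*j^2 + 111*j - 27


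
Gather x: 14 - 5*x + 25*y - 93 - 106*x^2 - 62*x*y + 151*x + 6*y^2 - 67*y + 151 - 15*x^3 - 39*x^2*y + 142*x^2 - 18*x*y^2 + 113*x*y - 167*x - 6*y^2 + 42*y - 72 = -15*x^3 + x^2*(36 - 39*y) + x*(-18*y^2 + 51*y - 21)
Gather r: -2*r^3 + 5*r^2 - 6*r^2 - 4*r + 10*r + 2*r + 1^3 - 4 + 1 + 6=-2*r^3 - r^2 + 8*r + 4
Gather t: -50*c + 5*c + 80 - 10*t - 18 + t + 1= -45*c - 9*t + 63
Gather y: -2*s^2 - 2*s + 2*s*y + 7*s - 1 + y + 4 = -2*s^2 + 5*s + y*(2*s + 1) + 3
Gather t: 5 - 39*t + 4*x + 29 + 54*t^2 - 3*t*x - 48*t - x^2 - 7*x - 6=54*t^2 + t*(-3*x - 87) - x^2 - 3*x + 28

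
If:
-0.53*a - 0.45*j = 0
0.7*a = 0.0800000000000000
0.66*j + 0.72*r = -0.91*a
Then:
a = 0.11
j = -0.13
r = -0.02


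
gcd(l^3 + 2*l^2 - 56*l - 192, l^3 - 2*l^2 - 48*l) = l^2 - 2*l - 48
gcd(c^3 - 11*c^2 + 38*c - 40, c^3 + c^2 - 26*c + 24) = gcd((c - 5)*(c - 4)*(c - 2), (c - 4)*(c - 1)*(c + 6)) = c - 4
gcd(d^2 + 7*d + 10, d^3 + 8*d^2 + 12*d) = d + 2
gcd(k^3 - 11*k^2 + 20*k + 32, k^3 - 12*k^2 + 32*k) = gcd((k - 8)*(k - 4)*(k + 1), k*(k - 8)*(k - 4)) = k^2 - 12*k + 32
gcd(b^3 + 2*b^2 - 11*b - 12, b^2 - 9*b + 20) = 1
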